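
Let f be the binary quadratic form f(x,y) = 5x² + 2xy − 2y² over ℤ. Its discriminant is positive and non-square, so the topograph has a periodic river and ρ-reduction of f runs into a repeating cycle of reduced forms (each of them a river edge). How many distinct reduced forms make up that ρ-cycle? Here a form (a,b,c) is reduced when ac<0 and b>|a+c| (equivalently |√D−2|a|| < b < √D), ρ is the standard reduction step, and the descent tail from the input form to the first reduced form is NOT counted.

D = 44, ⌊√D⌋ = 6
descent: ρ → (-2,6,1)  [lands on river]
river: ρ → (1,6,-2)
ρ-cycle length = 2 (tail of 1 descent step not counted)

2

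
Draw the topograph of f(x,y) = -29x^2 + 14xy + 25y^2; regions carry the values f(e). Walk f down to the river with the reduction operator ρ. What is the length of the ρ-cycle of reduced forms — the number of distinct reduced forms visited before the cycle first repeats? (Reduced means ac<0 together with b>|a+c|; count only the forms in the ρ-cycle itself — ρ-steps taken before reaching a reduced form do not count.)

D = 3096, ⌊√D⌋ = 55
river: ρ → (25,36,-18)
river: ρ → (-18,36,25)
river: ρ → (25,14,-29)
river: ρ → (-29,44,10)
river: ρ → (10,36,-45)
river: ρ → (-45,54,1)
river: ρ → (1,54,-45)
river: ρ → (-45,36,10)
river: ρ → (10,44,-29)
river: ρ → (-29,14,25)
ρ-cycle length = 10 (tail of 0 descent steps not counted)

10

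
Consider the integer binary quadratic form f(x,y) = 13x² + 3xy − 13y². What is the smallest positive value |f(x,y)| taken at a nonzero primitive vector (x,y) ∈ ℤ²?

river: ρ → (-13,23,3)
river: ρ → (3,25,-5)
river: ρ → (-5,25,3)
river: ρ → (3,23,-13)
river: ρ → (-13,3,13)
river: ρ → (13,23,-3)
river: ρ → (-3,25,5)
river: ρ → (5,25,-3)
river: ρ → (-3,23,13)
river: ρ → (13,3,-13)
closes: descent 0, river 10
min |a| on river = 3

3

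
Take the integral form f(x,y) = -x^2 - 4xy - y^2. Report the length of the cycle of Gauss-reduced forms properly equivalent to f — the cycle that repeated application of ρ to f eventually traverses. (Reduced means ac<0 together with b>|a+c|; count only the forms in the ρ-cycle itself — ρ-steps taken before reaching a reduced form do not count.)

D = 12, ⌊√D⌋ = 3
descent: ρ → (-1,2,2)  [lands on river]
river: ρ → (2,2,-1)
ρ-cycle length = 2 (tail of 1 descent step not counted)

2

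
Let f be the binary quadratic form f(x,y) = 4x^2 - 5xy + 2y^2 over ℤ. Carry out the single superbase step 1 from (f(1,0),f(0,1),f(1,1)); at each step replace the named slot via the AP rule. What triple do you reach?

start (4,2,1) = (f(1,0),f(0,1),f(1,1))
replace slot 1: 2·(2+1) − 4 = 2 → (2,2,1)

2,2,1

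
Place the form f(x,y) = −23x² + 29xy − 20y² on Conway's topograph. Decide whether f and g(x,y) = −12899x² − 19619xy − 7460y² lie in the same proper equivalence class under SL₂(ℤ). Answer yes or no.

D₁ = -999, D₂ = -999
f is negative-definite; reduce −f:
−f: translate: b→17 (≡-29 mod 46), so (23,-29,20)→(23,17,14)
−f: flip: (23,17,14)→(14,-17,23)
−f: translate: b→11 (≡-17 mod 28), so (14,-17,23)→(14,11,20)
−f: reduced (well bottom): (14,11,20) with a≤c, −a<b≤a
flip sign back: reduced form of f is (-14,-11,-20)
g is negative-definite; reduce −g:
−g: translate: b→-6179 (≡19619 mod 25798), so (12899,19619,7460)→(12899,-6179,740)
−g: flip: (12899,-6179,740)→(740,6179,12899)
−g: translate: b→259 (≡6179 mod 1480), so (740,6179,12899)→(740,259,23)
−g: flip: (740,259,23)→(23,-259,740)
−g: translate: b→17 (≡-259 mod 46), so (23,-259,740)→(23,17,14)
−g: flip: (23,17,14)→(14,-17,23)
−g: translate: b→11 (≡-17 mod 28), so (14,-17,23)→(14,11,20)
−g: reduced (well bottom): (14,11,20) with a≤c, −a<b≤a
flip sign back: reduced form of g is (-14,-11,-20)
reduced forms (-14, -11, -20) vs (-14, -11, -20) ⇒ equivalent

yes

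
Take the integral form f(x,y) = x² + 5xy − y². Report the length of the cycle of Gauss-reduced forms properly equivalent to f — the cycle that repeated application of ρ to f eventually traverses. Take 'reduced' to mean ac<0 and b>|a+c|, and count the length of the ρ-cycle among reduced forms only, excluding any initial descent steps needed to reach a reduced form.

D = 29, ⌊√D⌋ = 5
river: ρ → (-1,5,1)
river: ρ → (1,5,-1)
ρ-cycle length = 2 (tail of 0 descent steps not counted)

2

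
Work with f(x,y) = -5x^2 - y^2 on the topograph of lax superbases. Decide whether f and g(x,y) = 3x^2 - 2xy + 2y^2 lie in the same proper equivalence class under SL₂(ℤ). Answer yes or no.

D₁ = -20, D₂ = -20
f is negative-definite; reduce −f:
−f: flip: (5,0,1)→(1,0,5)
−f: reduced (well bottom): (1,0,5) with a≤c, −a<b≤a
flip sign back: reduced form of f is (-1,0,-5)
g: flip: (3,-2,2)→(2,2,3)
g: reduced (well bottom): (2,2,3) with a≤c, −a<b≤a
reduced forms (-1, 0, -5) vs (2, 2, 3) ⇒ inequivalent

no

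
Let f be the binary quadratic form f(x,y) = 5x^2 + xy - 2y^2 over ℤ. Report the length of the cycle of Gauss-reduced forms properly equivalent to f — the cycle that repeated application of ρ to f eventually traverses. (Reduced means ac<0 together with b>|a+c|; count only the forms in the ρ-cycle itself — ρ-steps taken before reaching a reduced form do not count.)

D = 41, ⌊√D⌋ = 6
descent: ρ → (-2,3,4)  [lands on river]
river: ρ → (4,5,-1)
river: ρ → (-1,5,4)
river: ρ → (4,3,-2)
river: ρ → (-2,5,2)
river: ρ → (2,3,-4)
river: ρ → (-4,5,1)
river: ρ → (1,5,-4)
river: ρ → (-4,3,2)
river: ρ → (2,5,-2)
ρ-cycle length = 10 (tail of 1 descent step not counted)

10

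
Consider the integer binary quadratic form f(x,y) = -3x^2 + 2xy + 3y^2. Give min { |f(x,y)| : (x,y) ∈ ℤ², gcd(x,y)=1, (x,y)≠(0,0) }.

river: ρ → (3,4,-2)
river: ρ → (-2,4,3)
river: ρ → (3,2,-3)
river: ρ → (-3,4,2)
river: ρ → (2,4,-3)
river: ρ → (-3,2,3)
closes: descent 0, river 6
min |a| on river = 2

2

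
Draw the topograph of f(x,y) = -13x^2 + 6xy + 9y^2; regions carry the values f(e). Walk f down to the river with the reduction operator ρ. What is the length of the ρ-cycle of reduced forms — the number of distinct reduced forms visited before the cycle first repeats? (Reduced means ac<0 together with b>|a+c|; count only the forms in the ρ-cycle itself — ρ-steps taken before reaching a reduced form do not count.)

D = 504, ⌊√D⌋ = 22
river: ρ → (9,12,-10)
river: ρ → (-10,8,11)
river: ρ → (11,14,-7)
river: ρ → (-7,14,11)
river: ρ → (11,8,-10)
river: ρ → (-10,12,9)
river: ρ → (9,6,-13)
river: ρ → (-13,20,2)
river: ρ → (2,20,-13)
river: ρ → (-13,6,9)
ρ-cycle length = 10 (tail of 0 descent steps not counted)

10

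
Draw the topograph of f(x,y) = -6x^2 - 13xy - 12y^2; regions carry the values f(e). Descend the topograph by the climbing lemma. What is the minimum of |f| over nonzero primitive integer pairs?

translate: b→1 (≡13 mod 12), so (6,13,12)→(6,1,5)
flip: (6,1,5)→(5,-1,6)
reduced (well bottom): (5,-1,6) with a≤c, −a<b≤a
well minimum |f| = |-5| = 5 (negative-definite)

5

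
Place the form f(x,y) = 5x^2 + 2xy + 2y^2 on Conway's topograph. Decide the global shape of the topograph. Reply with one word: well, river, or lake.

D = b²−4ac = 2² − 4·5·2 = -36
D < 0 ⇒ definite ⇒ every region one sign ⇒ single well

well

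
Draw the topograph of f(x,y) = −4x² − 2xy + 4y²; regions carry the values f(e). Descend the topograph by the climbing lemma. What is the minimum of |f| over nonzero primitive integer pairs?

descent: ρ → (4,2,-4)  [lands on river]
river: ρ → (-4,6,2)
river: ρ → (2,6,-4)
river: ρ → (-4,2,4)
river: ρ → (4,6,-2)
river: ρ → (-2,6,4)
closes: descent 1, river 6
min |a| on river = 2

2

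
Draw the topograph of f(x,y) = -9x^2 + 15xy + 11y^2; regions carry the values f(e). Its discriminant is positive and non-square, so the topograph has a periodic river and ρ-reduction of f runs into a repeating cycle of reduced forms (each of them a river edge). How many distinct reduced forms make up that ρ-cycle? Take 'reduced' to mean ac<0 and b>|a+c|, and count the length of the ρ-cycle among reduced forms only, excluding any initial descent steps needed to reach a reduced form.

D = 621, ⌊√D⌋ = 24
river: ρ → (11,7,-13)
river: ρ → (-13,19,5)
river: ρ → (5,21,-9)
river: ρ → (-9,15,11)
ρ-cycle length = 4 (tail of 0 descent steps not counted)

4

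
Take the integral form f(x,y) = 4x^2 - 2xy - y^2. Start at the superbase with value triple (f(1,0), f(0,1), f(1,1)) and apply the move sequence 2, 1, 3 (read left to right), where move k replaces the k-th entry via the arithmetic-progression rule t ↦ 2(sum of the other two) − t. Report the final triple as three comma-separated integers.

start (4,-1,1) = (f(1,0),f(0,1),f(1,1))
replace slot 2: 2·(4+1) − (-1) = 11 → (4,11,1)
replace slot 1: 2·(11+1) − 4 = 20 → (20,11,1)
replace slot 3: 2·(20+11) − 1 = 61 → (20,11,61)

20,11,61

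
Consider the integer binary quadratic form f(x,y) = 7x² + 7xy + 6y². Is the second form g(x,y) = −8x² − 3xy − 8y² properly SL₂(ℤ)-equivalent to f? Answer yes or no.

D₁ = -119, D₂ = -247
discriminants differ ⇒ not SL₂(ℤ)-equivalent

no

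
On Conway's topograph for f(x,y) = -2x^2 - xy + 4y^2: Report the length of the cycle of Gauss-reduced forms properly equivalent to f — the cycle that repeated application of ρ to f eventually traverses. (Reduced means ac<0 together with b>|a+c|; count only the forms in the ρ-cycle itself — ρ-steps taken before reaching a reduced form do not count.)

D = 33, ⌊√D⌋ = 5
descent: ρ → (4,1,-2)
descent: ρ → (-2,3,3)  [lands on river]
river: ρ → (3,3,-2)
river: ρ → (-2,5,1)
river: ρ → (1,5,-2)
ρ-cycle length = 4 (tail of 2 descent steps not counted)

4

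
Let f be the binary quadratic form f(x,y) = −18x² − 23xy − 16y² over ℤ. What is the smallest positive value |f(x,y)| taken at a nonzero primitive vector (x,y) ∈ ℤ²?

translate: b→-13 (≡23 mod 36), so (18,23,16)→(18,-13,11)
flip: (18,-13,11)→(11,13,18)
translate: b→-9 (≡13 mod 22), so (11,13,18)→(11,-9,16)
reduced (well bottom): (11,-9,16) with a≤c, −a<b≤a
well minimum |f| = |-11| = 11 (negative-definite)

11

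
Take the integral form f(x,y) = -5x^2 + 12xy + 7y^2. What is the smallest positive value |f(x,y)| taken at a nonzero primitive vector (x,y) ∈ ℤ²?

river: ρ → (7,16,-1)
river: ρ → (-1,16,7)
river: ρ → (7,12,-5)
river: ρ → (-5,8,11)
river: ρ → (11,14,-2)
river: ρ → (-2,14,11)
river: ρ → (11,8,-5)
river: ρ → (-5,12,7)
closes: descent 0, river 8
min |a| on river = 1

1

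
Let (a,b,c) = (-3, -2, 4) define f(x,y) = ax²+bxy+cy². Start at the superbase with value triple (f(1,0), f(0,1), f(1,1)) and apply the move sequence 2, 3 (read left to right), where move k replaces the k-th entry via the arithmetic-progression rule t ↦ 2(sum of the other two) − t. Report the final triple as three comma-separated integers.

start (-3,4,-1) = (f(1,0),f(0,1),f(1,1))
replace slot 2: 2·((-3)+(-1)) − 4 = -12 → (-3,-12,-1)
replace slot 3: 2·((-3)+(-12)) − (-1) = -29 → (-3,-12,-29)

-3,-12,-29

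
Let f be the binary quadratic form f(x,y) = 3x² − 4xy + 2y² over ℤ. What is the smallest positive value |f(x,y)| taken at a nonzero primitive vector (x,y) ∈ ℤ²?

translate: b→2 (≡-4 mod 6), so (3,-4,2)→(3,2,1)
flip: (3,2,1)→(1,-2,3)
translate: b→0 (≡-2 mod 2), so (1,-2,3)→(1,0,2)
reduced (well bottom): (1,0,2) with a≤c, −a<b≤a
well minimum = a = 1

1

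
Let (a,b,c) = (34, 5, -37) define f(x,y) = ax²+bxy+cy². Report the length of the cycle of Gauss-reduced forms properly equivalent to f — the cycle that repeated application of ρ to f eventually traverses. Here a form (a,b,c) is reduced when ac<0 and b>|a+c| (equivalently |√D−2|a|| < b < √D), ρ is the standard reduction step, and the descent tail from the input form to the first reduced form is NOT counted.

D = 5057, ⌊√D⌋ = 71
river: ρ → (-37,69,2)
river: ρ → (2,71,-2)
river: ρ → (-2,69,37)
river: ρ → (37,5,-34)
river: ρ → (-34,63,8)
river: ρ → (8,65,-26)
river: ρ → (-26,39,34)
river: ρ → (34,29,-31)
river: ρ → (-31,33,32)
river: ρ → (32,31,-32)
river: ρ → (-32,33,31)
river: ρ → (31,29,-34)
river: ρ → (-34,39,26)
river: ρ → (26,65,-8)
river: ρ → (-8,63,34)
river: ρ → (34,5,-37)
ρ-cycle length = 16 (tail of 0 descent steps not counted)

16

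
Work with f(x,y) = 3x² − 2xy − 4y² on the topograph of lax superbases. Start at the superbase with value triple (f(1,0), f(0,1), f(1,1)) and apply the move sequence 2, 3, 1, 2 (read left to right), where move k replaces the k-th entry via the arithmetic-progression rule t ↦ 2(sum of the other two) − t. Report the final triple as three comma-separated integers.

start (3,-4,-3) = (f(1,0),f(0,1),f(1,1))
replace slot 2: 2·(3+(-3)) − (-4) = 4 → (3,4,-3)
replace slot 3: 2·(3+4) − (-3) = 17 → (3,4,17)
replace slot 1: 2·(4+17) − 3 = 39 → (39,4,17)
replace slot 2: 2·(39+17) − 4 = 108 → (39,108,17)

39,108,17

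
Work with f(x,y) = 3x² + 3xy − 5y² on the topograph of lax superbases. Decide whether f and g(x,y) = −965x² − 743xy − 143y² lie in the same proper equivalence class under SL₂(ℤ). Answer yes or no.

D₁ = 69, D₂ = 69
river cycle of f (length 4): (-5, 7, 1), (1, 7, -5), (-5, 3, 3), (3, 3, -5)
river cycle of g (length 4): (-5, 7, 1), (1, 7, -5), (-5, 3, 3), (3, 3, -5)
cycles coincide ⇒ equivalent

yes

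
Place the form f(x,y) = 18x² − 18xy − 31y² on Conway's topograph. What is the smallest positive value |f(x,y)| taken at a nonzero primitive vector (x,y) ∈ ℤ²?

descent: ρ → (-31,18,18)  [lands on river]
river: ρ → (18,18,-31)
river: ρ → (-31,44,5)
river: ρ → (5,46,-22)
river: ρ → (-22,42,9)
river: ρ → (9,48,-7)
river: ρ → (-7,50,2)
river: ρ → (2,50,-7)
river: ρ → (-7,48,9)
river: ρ → (9,42,-22)
river: ρ → (-22,46,5)
river: ρ → (5,44,-31)
closes: descent 1, river 12
min |a| on river = 2

2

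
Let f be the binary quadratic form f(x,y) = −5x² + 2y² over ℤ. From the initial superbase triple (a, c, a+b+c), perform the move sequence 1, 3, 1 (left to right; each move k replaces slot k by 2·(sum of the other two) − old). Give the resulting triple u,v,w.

start (-5,2,-3) = (f(1,0),f(0,1),f(1,1))
replace slot 1: 2·(2+(-3)) − (-5) = 3 → (3,2,-3)
replace slot 3: 2·(3+2) − (-3) = 13 → (3,2,13)
replace slot 1: 2·(2+13) − 3 = 27 → (27,2,13)

27,2,13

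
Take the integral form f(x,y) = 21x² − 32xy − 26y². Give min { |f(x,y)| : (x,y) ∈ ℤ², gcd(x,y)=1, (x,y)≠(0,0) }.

descent: ρ → (-26,32,21)  [lands on river]
river: ρ → (21,52,-6)
river: ρ → (-6,56,3)
river: ρ → (3,52,-42)
river: ρ → (-42,32,13)
river: ρ → (13,46,-21)
river: ρ → (-21,38,21)
river: ρ → (21,46,-13)
river: ρ → (-13,32,42)
river: ρ → (42,52,-3)
river: ρ → (-3,56,6)
river: ρ → (6,52,-21)
river: ρ → (-21,32,26)
river: ρ → (26,20,-27)
river: ρ → (-27,34,19)
river: ρ → (19,42,-19)
river: ρ → (-19,34,27)
river: ρ → (27,20,-26)
closes: descent 1, river 18
min |a| on river = 3

3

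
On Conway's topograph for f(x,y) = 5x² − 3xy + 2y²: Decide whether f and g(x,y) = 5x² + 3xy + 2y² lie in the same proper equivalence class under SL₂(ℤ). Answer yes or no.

D₁ = -31, D₂ = -31
f: flip: (5,-3,2)→(2,3,5)
f: translate: b→-1 (≡3 mod 4), so (2,3,5)→(2,-1,4)
f: reduced (well bottom): (2,-1,4) with a≤c, −a<b≤a
g: flip: (5,3,2)→(2,-3,5)
g: translate: b→1 (≡-3 mod 4), so (2,-3,5)→(2,1,4)
g: reduced (well bottom): (2,1,4) with a≤c, −a<b≤a
reduced forms (2, -1, 4) vs (2, 1, 4) ⇒ inequivalent

no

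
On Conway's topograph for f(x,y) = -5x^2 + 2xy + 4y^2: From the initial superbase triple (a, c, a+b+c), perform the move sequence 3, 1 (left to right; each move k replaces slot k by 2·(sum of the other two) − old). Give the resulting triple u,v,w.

start (-5,4,1) = (f(1,0),f(0,1),f(1,1))
replace slot 3: 2·((-5)+4) − 1 = -3 → (-5,4,-3)
replace slot 1: 2·(4+(-3)) − (-5) = 7 → (7,4,-3)

7,4,-3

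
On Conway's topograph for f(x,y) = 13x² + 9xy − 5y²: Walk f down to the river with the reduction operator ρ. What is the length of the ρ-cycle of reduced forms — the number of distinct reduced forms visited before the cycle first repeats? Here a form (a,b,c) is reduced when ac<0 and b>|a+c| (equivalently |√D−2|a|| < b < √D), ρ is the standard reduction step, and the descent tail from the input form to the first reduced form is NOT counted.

D = 341, ⌊√D⌋ = 18
river: ρ → (-5,11,11)
river: ρ → (11,11,-5)
river: ρ → (-5,9,13)
river: ρ → (13,17,-1)
river: ρ → (-1,17,13)
river: ρ → (13,9,-5)
ρ-cycle length = 6 (tail of 0 descent steps not counted)

6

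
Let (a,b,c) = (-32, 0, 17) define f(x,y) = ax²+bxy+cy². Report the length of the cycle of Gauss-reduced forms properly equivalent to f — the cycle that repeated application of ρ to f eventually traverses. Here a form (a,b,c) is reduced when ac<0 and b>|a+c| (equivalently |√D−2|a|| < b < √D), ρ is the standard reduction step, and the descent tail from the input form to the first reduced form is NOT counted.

D = 2176, ⌊√D⌋ = 46
descent: ρ → (17,34,-15)  [lands on river]
river: ρ → (-15,26,25)
river: ρ → (25,24,-16)
river: ρ → (-16,40,9)
river: ρ → (9,32,-32)
river: ρ → (-32,32,9)
river: ρ → (9,40,-16)
river: ρ → (-16,24,25)
river: ρ → (25,26,-15)
river: ρ → (-15,34,17)
ρ-cycle length = 10 (tail of 1 descent step not counted)

10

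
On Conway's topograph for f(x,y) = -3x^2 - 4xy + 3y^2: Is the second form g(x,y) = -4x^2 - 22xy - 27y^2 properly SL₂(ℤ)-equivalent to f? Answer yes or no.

D₁ = 52, D₂ = 52
river cycle of f (length 10): (3, 4, -3), (-3, 2, 4), (4, 6, -1), (-1, 6, 4), (4, 2, -3), (-3, 4, 3), (3, 2, -4), (-4, 6, 1), (1, 6, -4), (-4, 2, 3)
river cycle of g (length 10): (-4, 2, 3), (3, 4, -3), (-3, 2, 4), (4, 6, -1), (-1, 6, 4), (4, 2, -3), (-3, 4, 3), (3, 2, -4), (-4, 6, 1), (1, 6, -4)
cycles coincide ⇒ equivalent

yes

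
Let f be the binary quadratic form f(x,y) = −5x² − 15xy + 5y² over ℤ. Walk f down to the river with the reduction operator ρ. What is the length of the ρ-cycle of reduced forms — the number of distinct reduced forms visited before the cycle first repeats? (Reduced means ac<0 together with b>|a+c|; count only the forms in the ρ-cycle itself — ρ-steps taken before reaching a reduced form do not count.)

D = 325, ⌊√D⌋ = 18
descent: ρ → (5,15,-5)  [lands on river]
river: ρ → (-5,15,5)
ρ-cycle length = 2 (tail of 1 descent step not counted)

2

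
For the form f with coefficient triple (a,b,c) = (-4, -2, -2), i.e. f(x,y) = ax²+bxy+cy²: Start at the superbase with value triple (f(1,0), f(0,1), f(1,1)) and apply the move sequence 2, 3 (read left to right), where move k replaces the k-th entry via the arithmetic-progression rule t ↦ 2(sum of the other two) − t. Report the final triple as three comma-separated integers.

start (-4,-2,-8) = (f(1,0),f(0,1),f(1,1))
replace slot 2: 2·((-4)+(-8)) − (-2) = -22 → (-4,-22,-8)
replace slot 3: 2·((-4)+(-22)) − (-8) = -44 → (-4,-22,-44)

-4,-22,-44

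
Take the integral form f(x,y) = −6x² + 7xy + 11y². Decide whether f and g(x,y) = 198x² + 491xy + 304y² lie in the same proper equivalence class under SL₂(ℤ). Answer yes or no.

D₁ = 313, D₂ = 313
river cycle of f (length 38): (11, 15, -2), (-2, 17, 3), (3, 13, -12), (-12, 11, 4), (4, 13, -9), (-9, 5, 8), (8, 11, -6), (-6, 13, 6), (6, 11, -8), (-8, 5, 9), … (28 more)
river cycle of g (length 38): (11, 15, -2), (-2, 17, 3), (3, 13, -12), (-12, 11, 4), (4, 13, -9), (-9, 5, 8), (8, 11, -6), (-6, 13, 6), (6, 11, -8), (-8, 5, 9), … (28 more)
cycles coincide ⇒ equivalent

yes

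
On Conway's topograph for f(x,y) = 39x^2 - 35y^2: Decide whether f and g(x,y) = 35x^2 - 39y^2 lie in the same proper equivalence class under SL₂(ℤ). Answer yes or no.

D₁ = 5460, D₂ = 5460
river cycle of f (length 6): (-35, 70, 4), (4, 66, -69), (-69, 72, 1), (1, 72, -69), (-69, 66, 4), (4, 70, -35)
river cycle of g (length 6): (35, 70, -4), (-4, 66, 69), (69, 72, -1), (-1, 72, 69), (69, 66, -4), (-4, 70, 35)
cycles differ ⇒ inequivalent

no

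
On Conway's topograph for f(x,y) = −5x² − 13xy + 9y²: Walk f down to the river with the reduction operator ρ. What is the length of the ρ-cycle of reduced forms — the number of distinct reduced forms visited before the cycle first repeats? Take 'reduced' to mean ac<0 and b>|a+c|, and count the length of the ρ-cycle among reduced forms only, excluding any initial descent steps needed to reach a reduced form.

D = 349, ⌊√D⌋ = 18
descent: ρ → (9,13,-5)  [lands on river]
river: ρ → (-5,17,3)
river: ρ → (3,13,-15)
river: ρ → (-15,17,1)
river: ρ → (1,17,-15)
river: ρ → (-15,13,3)
river: ρ → (3,17,-5)
river: ρ → (-5,13,9)
river: ρ → (9,5,-9)
river: ρ → (-9,13,5)
river: ρ → (5,17,-3)
river: ρ → (-3,13,15)
river: ρ → (15,17,-1)
river: ρ → (-1,17,15)
river: ρ → (15,13,-3)
river: ρ → (-3,17,5)
river: ρ → (5,13,-9)
river: ρ → (-9,5,9)
ρ-cycle length = 18 (tail of 1 descent step not counted)

18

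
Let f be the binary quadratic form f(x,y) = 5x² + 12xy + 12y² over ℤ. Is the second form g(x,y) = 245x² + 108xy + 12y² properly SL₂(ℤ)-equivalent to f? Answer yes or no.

D₁ = -96, D₂ = -96
f: translate: b→2 (≡12 mod 10), so (5,12,12)→(5,2,5)
f: reduced (well bottom): (5,2,5) with a≤c, −a<b≤a
g: flip: (245,108,12)→(12,-108,245)
g: translate: b→12 (≡-108 mod 24), so (12,-108,245)→(12,12,5)
g: flip: (12,12,5)→(5,-12,12)
g: translate: b→-2 (≡-12 mod 10), so (5,-12,12)→(5,-2,5)
g: flip: (5,-2,5)→(5,2,5)
g: reduced (well bottom): (5,2,5) with a≤c, −a<b≤a
reduced forms (5, 2, 5) vs (5, 2, 5) ⇒ equivalent

yes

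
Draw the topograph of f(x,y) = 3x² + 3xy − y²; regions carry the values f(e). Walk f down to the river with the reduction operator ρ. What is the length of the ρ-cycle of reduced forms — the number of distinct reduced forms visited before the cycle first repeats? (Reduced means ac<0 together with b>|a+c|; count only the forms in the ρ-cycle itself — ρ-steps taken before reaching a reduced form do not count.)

D = 21, ⌊√D⌋ = 4
river: ρ → (-1,3,3)
river: ρ → (3,3,-1)
ρ-cycle length = 2 (tail of 0 descent steps not counted)

2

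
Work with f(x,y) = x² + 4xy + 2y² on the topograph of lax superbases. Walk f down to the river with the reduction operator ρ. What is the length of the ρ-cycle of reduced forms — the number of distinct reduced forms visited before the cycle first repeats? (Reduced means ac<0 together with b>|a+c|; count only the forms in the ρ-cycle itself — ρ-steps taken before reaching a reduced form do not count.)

D = 8, ⌊√D⌋ = 2
descent: ρ → (2,0,-1)
descent: ρ → (-1,2,1)  [lands on river]
river: ρ → (1,2,-1)
ρ-cycle length = 2 (tail of 2 descent steps not counted)

2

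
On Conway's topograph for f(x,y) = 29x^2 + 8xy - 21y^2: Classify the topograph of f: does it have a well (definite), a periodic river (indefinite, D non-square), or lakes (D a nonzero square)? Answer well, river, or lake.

D = b²−4ac = 8² − 4·29·(-21) = 2500
D = 50² is a perfect square ⇒ form factors over ℤ ⇒ lakes

lake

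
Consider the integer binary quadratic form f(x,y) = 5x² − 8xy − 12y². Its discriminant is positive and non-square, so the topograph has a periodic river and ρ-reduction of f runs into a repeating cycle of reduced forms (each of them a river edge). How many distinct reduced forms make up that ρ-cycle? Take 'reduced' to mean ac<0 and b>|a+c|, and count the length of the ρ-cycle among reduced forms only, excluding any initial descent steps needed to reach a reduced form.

D = 304, ⌊√D⌋ = 17
descent: ρ → (-12,8,5)  [lands on river]
river: ρ → (5,12,-8)
river: ρ → (-8,4,9)
river: ρ → (9,14,-3)
river: ρ → (-3,16,4)
river: ρ → (4,16,-3)
river: ρ → (-3,14,9)
river: ρ → (9,4,-8)
river: ρ → (-8,12,5)
river: ρ → (5,8,-12)
river: ρ → (-12,16,1)
river: ρ → (1,16,-12)
ρ-cycle length = 12 (tail of 1 descent step not counted)

12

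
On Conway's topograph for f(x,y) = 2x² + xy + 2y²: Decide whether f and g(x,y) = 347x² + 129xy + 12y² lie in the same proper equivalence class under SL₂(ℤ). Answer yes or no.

D₁ = -15, D₂ = -15
f: reduced (well bottom): (2,1,2) with a≤c, −a<b≤a
g: flip: (347,129,12)→(12,-129,347)
g: translate: b→-9 (≡-129 mod 24), so (12,-129,347)→(12,-9,2)
g: flip: (12,-9,2)→(2,9,12)
g: translate: b→1 (≡9 mod 4), so (2,9,12)→(2,1,2)
g: reduced (well bottom): (2,1,2) with a≤c, −a<b≤a
reduced forms (2, 1, 2) vs (2, 1, 2) ⇒ equivalent

yes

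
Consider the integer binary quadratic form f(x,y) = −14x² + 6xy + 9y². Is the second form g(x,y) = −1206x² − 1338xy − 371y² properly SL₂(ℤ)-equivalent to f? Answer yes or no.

D₁ = 540, D₂ = 540
river cycle of f (length 8): (9, 12, -11), (-11, 10, 10), (10, 10, -11), (-11, 12, 9), (9, 6, -14), (-14, 22, 1), (1, 22, -14), (-14, 6, 9)
river cycle of g (length 8): (-14, 6, 9), (9, 12, -11), (-11, 10, 10), (10, 10, -11), (-11, 12, 9), (9, 6, -14), (-14, 22, 1), (1, 22, -14)
cycles coincide ⇒ equivalent

yes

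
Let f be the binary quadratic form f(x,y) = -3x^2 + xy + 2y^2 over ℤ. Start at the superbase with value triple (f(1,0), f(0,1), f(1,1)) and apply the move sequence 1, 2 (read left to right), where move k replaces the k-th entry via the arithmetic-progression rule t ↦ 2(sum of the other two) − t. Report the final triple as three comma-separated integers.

start (-3,2,0) = (f(1,0),f(0,1),f(1,1))
replace slot 1: 2·(2+0) − (-3) = 7 → (7,2,0)
replace slot 2: 2·(7+0) − 2 = 12 → (7,12,0)

7,12,0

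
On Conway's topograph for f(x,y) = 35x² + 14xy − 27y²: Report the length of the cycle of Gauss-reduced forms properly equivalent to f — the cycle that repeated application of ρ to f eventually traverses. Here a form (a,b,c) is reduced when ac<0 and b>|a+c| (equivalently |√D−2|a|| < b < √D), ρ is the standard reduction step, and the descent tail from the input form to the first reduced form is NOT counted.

D = 3976, ⌊√D⌋ = 63
river: ρ → (-27,40,22)
river: ρ → (22,48,-19)
river: ρ → (-19,28,42)
river: ρ → (42,56,-5)
river: ρ → (-5,54,53)
river: ρ → (53,52,-6)
river: ρ → (-6,56,35)
river: ρ → (35,14,-27)
ρ-cycle length = 8 (tail of 0 descent steps not counted)

8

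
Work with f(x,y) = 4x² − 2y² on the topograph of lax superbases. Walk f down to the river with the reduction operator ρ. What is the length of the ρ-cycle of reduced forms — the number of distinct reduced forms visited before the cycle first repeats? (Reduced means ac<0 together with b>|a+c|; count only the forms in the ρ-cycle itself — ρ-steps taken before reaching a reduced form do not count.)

D = 32, ⌊√D⌋ = 5
descent: ρ → (-2,4,2)  [lands on river]
river: ρ → (2,4,-2)
ρ-cycle length = 2 (tail of 1 descent step not counted)

2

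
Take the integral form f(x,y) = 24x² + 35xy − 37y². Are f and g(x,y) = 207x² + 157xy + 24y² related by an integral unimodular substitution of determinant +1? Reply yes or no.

D₁ = 4777, D₂ = 4777
river cycle of f (length 34): (-37, 39, 22), (22, 49, -27), (-27, 59, 12), (12, 61, -22), (-22, 27, 46), (46, 65, -3), (-3, 67, 24), (24, 29, -41), (-41, 53, 12), (12, 67, -6), … (24 more)
river cycle of g (length 34): (24, 35, -37), (-37, 39, 22), (22, 49, -27), (-27, 59, 12), (12, 61, -22), (-22, 27, 46), (46, 65, -3), (-3, 67, 24), (24, 29, -41), (-41, 53, 12), … (24 more)
cycles coincide ⇒ equivalent

yes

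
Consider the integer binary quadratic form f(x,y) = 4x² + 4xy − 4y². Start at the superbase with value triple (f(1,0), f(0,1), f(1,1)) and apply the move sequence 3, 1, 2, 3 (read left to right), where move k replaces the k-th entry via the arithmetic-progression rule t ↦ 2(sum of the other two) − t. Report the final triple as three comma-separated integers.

start (4,-4,4) = (f(1,0),f(0,1),f(1,1))
replace slot 3: 2·(4+(-4)) − 4 = -4 → (4,-4,-4)
replace slot 1: 2·((-4)+(-4)) − 4 = -20 → (-20,-4,-4)
replace slot 2: 2·((-20)+(-4)) − (-4) = -44 → (-20,-44,-4)
replace slot 3: 2·((-20)+(-44)) − (-4) = -124 → (-20,-44,-124)

-20,-44,-124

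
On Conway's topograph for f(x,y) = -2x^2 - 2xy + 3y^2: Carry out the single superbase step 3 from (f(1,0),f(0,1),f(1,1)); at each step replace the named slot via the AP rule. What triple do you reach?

start (-2,3,-1) = (f(1,0),f(0,1),f(1,1))
replace slot 3: 2·((-2)+3) − (-1) = 3 → (-2,3,3)

-2,3,3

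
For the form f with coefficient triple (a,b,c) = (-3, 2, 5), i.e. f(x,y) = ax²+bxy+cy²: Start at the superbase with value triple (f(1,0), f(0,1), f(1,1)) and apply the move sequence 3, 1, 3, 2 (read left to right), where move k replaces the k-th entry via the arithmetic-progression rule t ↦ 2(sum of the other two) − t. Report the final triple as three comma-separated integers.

start (-3,5,4) = (f(1,0),f(0,1),f(1,1))
replace slot 3: 2·((-3)+5) − 4 = 0 → (-3,5,0)
replace slot 1: 2·(5+0) − (-3) = 13 → (13,5,0)
replace slot 3: 2·(13+5) − 0 = 36 → (13,5,36)
replace slot 2: 2·(13+36) − 5 = 93 → (13,93,36)

13,93,36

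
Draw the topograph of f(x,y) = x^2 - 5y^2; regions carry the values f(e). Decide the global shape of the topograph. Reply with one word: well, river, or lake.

D = b²−4ac = 0² − 4·1·(-5) = 20
D > 0 non-square ⇒ indefinite ⇒ periodic river

river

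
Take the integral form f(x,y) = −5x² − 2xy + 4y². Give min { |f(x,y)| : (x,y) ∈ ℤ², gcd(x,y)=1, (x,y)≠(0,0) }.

descent: ρ → (4,2,-5)  [lands on river]
river: ρ → (-5,8,1)
river: ρ → (1,8,-5)
river: ρ → (-5,2,4)
river: ρ → (4,6,-3)
river: ρ → (-3,6,4)
closes: descent 1, river 6
min |a| on river = 1

1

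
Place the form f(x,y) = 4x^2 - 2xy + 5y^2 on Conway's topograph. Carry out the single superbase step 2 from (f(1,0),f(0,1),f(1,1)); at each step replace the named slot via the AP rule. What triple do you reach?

start (4,5,7) = (f(1,0),f(0,1),f(1,1))
replace slot 2: 2·(4+7) − 5 = 17 → (4,17,7)

4,17,7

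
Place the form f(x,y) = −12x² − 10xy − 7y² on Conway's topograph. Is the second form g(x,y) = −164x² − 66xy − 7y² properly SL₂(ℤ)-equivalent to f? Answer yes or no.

D₁ = -236, D₂ = -236
f is negative-definite; reduce −f:
−f: flip: (12,10,7)→(7,-10,12)
−f: translate: b→4 (≡-10 mod 14), so (7,-10,12)→(7,4,9)
−f: reduced (well bottom): (7,4,9) with a≤c, −a<b≤a
flip sign back: reduced form of f is (-7,-4,-9)
g is negative-definite; reduce −g:
−g: flip: (164,66,7)→(7,-66,164)
−g: translate: b→4 (≡-66 mod 14), so (7,-66,164)→(7,4,9)
−g: reduced (well bottom): (7,4,9) with a≤c, −a<b≤a
flip sign back: reduced form of g is (-7,-4,-9)
reduced forms (-7, -4, -9) vs (-7, -4, -9) ⇒ equivalent

yes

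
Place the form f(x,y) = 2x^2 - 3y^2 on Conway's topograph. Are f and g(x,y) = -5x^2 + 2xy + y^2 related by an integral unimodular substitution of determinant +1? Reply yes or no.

D₁ = 24, D₂ = 24
river cycle of f (length 2): (2, 4, -1), (-1, 4, 2)
river cycle of g (length 2): (1, 4, -2), (-2, 4, 1)
cycles differ ⇒ inequivalent

no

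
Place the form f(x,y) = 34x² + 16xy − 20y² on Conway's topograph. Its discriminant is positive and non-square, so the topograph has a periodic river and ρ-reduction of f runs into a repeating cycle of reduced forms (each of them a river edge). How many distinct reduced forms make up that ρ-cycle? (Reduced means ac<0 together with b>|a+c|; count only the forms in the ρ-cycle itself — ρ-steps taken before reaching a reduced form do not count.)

D = 2976, ⌊√D⌋ = 54
river: ρ → (-20,24,30)
river: ρ → (30,36,-14)
river: ρ → (-14,48,12)
river: ρ → (12,48,-14)
river: ρ → (-14,36,30)
river: ρ → (30,24,-20)
river: ρ → (-20,16,34)
river: ρ → (34,52,-2)
river: ρ → (-2,52,34)
river: ρ → (34,16,-20)
ρ-cycle length = 10 (tail of 0 descent steps not counted)

10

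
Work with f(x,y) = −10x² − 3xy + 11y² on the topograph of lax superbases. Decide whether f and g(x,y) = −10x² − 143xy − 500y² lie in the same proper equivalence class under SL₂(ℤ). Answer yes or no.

D₁ = 449, D₂ = 449
river cycle of f (length 38): (11, 3, -10), (-10, 17, 4), (4, 15, -14), (-14, 13, 5), (5, 17, -8), (-8, 15, 7), (7, 13, -10), (-10, 7, 10), (10, 13, -7), (-7, 15, 8), … (28 more)
river cycle of g (length 38): (-10, 17, 4), (4, 15, -14), (-14, 13, 5), (5, 17, -8), (-8, 15, 7), (7, 13, -10), (-10, 7, 10), (10, 13, -7), (-7, 15, 8), (8, 17, -5), … (28 more)
cycles coincide ⇒ equivalent

yes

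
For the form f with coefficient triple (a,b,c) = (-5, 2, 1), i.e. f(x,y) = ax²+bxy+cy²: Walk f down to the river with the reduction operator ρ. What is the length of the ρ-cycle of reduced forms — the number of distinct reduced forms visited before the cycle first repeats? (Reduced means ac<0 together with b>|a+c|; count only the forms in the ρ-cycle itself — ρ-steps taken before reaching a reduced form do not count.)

D = 24, ⌊√D⌋ = 4
descent: ρ → (1,4,-2)  [lands on river]
river: ρ → (-2,4,1)
ρ-cycle length = 2 (tail of 1 descent step not counted)

2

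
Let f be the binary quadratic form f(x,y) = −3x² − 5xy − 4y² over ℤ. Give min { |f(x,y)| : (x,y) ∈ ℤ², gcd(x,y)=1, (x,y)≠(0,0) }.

translate: b→-1 (≡5 mod 6), so (3,5,4)→(3,-1,2)
flip: (3,-1,2)→(2,1,3)
reduced (well bottom): (2,1,3) with a≤c, −a<b≤a
well minimum |f| = |-2| = 2 (negative-definite)

2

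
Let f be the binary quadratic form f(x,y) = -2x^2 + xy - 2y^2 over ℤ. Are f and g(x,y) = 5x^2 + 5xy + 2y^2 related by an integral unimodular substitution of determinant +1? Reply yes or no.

D₁ = -15, D₂ = -15
f is negative-definite; reduce −f:
−f: flip: (2,-1,2)→(2,1,2)
−f: reduced (well bottom): (2,1,2) with a≤c, −a<b≤a
flip sign back: reduced form of f is (-2,-1,-2)
g: flip: (5,5,2)→(2,-5,5)
g: translate: b→-1 (≡-5 mod 4), so (2,-5,5)→(2,-1,2)
g: flip: (2,-1,2)→(2,1,2)
g: reduced (well bottom): (2,1,2) with a≤c, −a<b≤a
reduced forms (-2, -1, -2) vs (2, 1, 2) ⇒ inequivalent

no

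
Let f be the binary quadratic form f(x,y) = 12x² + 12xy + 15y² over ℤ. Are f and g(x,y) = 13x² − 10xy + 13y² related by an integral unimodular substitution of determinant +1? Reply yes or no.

D₁ = -576, D₂ = -576
f: reduced (well bottom): (12,12,15) with a≤c, −a<b≤a
g: flip: (13,-10,13)→(13,10,13)
g: reduced (well bottom): (13,10,13) with a≤c, −a<b≤a
reduced forms (12, 12, 15) vs (13, 10, 13) ⇒ inequivalent

no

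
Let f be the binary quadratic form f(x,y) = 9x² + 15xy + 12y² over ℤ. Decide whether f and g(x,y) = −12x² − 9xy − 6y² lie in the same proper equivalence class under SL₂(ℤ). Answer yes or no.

D₁ = -207, D₂ = -207
f: translate: b→-3 (≡15 mod 18), so (9,15,12)→(9,-3,6)
f: flip: (9,-3,6)→(6,3,9)
f: reduced (well bottom): (6,3,9) with a≤c, −a<b≤a
g is negative-definite; reduce −g:
−g: flip: (12,9,6)→(6,-9,12)
−g: translate: b→3 (≡-9 mod 12), so (6,-9,12)→(6,3,9)
−g: reduced (well bottom): (6,3,9) with a≤c, −a<b≤a
flip sign back: reduced form of g is (-6,-3,-9)
reduced forms (6, 3, 9) vs (-6, -3, -9) ⇒ inequivalent

no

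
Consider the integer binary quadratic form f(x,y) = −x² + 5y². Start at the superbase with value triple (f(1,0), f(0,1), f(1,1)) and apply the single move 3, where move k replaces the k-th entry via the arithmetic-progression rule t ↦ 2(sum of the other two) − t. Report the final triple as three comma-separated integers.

start (-1,5,4) = (f(1,0),f(0,1),f(1,1))
replace slot 3: 2·((-1)+5) − 4 = 4 → (-1,5,4)

-1,5,4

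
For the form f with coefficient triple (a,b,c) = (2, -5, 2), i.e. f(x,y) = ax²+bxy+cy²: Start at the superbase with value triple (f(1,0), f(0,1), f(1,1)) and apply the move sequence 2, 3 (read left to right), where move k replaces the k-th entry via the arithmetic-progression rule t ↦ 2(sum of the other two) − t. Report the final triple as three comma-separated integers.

start (2,2,-1) = (f(1,0),f(0,1),f(1,1))
replace slot 2: 2·(2+(-1)) − 2 = 0 → (2,0,-1)
replace slot 3: 2·(2+0) − (-1) = 5 → (2,0,5)

2,0,5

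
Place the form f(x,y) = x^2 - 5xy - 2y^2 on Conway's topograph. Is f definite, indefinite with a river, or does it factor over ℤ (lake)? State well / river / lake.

D = b²−4ac = (-5)² − 4·1·(-2) = 33
D > 0 non-square ⇒ indefinite ⇒ periodic river

river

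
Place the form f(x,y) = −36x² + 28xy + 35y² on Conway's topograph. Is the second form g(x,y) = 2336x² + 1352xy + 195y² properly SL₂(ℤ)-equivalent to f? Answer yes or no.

D₁ = 5824, D₂ = 5824
river cycle of f (length 12): (35, 42, -29), (-29, 74, 3), (3, 76, -4), (-4, 76, 3), (3, 74, -29), (-29, 42, 35), (35, 28, -36), (-36, 44, 27), (27, 64, -16), (-16, 64, 27), … (2 more)
river cycle of g (length 12): (35, 42, -29), (-29, 74, 3), (3, 76, -4), (-4, 76, 3), (3, 74, -29), (-29, 42, 35), (35, 28, -36), (-36, 44, 27), (27, 64, -16), (-16, 64, 27), … (2 more)
cycles coincide ⇒ equivalent

yes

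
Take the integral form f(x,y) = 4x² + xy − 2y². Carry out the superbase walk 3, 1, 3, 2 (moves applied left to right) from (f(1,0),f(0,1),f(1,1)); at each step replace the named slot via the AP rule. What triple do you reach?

start (4,-2,3) = (f(1,0),f(0,1),f(1,1))
replace slot 3: 2·(4+(-2)) − 3 = 1 → (4,-2,1)
replace slot 1: 2·((-2)+1) − 4 = -6 → (-6,-2,1)
replace slot 3: 2·((-6)+(-2)) − 1 = -17 → (-6,-2,-17)
replace slot 2: 2·((-6)+(-17)) − (-2) = -44 → (-6,-44,-17)

-6,-44,-17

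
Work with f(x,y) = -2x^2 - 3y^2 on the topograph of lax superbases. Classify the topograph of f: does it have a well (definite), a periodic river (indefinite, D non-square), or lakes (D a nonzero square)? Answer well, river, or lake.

D = b²−4ac = 0² − 4·(-2)·(-3) = -24
D < 0 ⇒ definite ⇒ every region one sign ⇒ single well

well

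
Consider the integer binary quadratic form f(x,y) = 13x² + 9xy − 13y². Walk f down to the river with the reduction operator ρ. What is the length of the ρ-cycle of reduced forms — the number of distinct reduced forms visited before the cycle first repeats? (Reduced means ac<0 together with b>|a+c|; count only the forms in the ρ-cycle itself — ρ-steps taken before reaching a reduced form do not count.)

D = 757, ⌊√D⌋ = 27
river: ρ → (-13,17,9)
river: ρ → (9,19,-11)
river: ρ → (-11,25,3)
river: ρ → (3,23,-19)
river: ρ → (-19,15,7)
river: ρ → (7,27,-1)
river: ρ → (-1,27,7)
river: ρ → (7,15,-19)
river: ρ → (-19,23,3)
river: ρ → (3,25,-11)
river: ρ → (-11,19,9)
river: ρ → (9,17,-13)
river: ρ → (-13,9,13)
river: ρ → (13,17,-9)
river: ρ → (-9,19,11)
river: ρ → (11,25,-3)
river: ρ → (-3,23,19)
river: ρ → (19,15,-7)
river: ρ → (-7,27,1)
river: ρ → (1,27,-7)
river: ρ → (-7,15,19)
river: ρ → (19,23,-3)
river: ρ → (-3,25,11)
river: ρ → (11,19,-9)
river: ρ → (-9,17,13)
river: ρ → (13,9,-13)
ρ-cycle length = 26 (tail of 0 descent steps not counted)

26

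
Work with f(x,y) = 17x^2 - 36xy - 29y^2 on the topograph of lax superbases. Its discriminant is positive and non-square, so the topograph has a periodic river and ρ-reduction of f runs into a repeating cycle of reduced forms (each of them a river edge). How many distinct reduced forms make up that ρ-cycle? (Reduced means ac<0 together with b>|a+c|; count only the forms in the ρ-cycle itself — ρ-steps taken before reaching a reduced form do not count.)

D = 3268, ⌊√D⌋ = 57
descent: ρ → (-29,36,17)  [lands on river]
river: ρ → (17,32,-33)
river: ρ → (-33,34,16)
river: ρ → (16,30,-37)
river: ρ → (-37,44,9)
river: ρ → (9,46,-32)
river: ρ → (-32,18,23)
river: ρ → (23,28,-27)
river: ρ → (-27,26,24)
river: ρ → (24,22,-29)
ρ-cycle length = 10 (tail of 1 descent step not counted)

10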